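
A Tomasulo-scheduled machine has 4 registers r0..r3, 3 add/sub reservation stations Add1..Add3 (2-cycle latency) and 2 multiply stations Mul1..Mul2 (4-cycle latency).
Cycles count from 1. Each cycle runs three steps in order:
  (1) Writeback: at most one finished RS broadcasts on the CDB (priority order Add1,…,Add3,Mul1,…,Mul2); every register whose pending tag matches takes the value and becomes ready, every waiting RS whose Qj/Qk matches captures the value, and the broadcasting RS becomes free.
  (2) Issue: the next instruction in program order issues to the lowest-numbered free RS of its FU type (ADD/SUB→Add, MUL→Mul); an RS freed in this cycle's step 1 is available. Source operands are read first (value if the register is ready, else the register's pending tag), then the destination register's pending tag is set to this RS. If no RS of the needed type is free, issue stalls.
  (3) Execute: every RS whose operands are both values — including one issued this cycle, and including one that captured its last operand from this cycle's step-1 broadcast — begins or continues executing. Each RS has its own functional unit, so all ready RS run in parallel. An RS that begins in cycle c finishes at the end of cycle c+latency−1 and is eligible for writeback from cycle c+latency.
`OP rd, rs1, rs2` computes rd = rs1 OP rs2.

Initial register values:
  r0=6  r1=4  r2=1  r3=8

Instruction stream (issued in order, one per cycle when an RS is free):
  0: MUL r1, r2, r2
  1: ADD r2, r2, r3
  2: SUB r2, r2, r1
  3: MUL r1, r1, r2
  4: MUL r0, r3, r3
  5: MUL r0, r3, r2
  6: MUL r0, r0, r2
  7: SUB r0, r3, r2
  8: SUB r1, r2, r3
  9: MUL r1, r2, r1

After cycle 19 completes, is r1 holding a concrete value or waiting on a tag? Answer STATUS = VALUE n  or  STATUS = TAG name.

  c1: issue MUL r1<-Mul1  regs: r0:6,r1:Mul1,r2:1,r3:8
  c2: issue ADD r2<-Add1  regs: r0:6,r1:Mul1,r2:Add1,r3:8
  c3: issue SUB r2<-Add2  regs: r0:6,r1:Mul1,r2:Add2,r3:8
  c4: CDB Add1=9; issue MUL r1<-Mul2  regs: r0:6,r1:Mul2,r2:Add2,r3:8
  c5: CDB Mul1=1; issue MUL r0<-Mul1  regs: r0:Mul1,r1:Mul2,r2:Add2,r3:8
  c6: stall  regs: r0:Mul1,r1:Mul2,r2:Add2,r3:8
  c7: CDB Add2=8; stall  regs: r0:Mul1,r1:Mul2,r2:8,r3:8
  c8: stall  regs: r0:Mul1,r1:Mul2,r2:8,r3:8
  c9: CDB Mul1=64; issue MUL r0<-Mul1  regs: r0:Mul1,r1:Mul2,r2:8,r3:8
  c10: stall  regs: r0:Mul1,r1:Mul2,r2:8,r3:8
  c11: CDB Mul2=8; issue MUL r0<-Mul2  regs: r0:Mul2,r1:8,r2:8,r3:8
  c12: issue SUB r0<-Add1  regs: r0:Add1,r1:8,r2:8,r3:8
  c13: CDB Mul1=64; issue SUB r1<-Add2  regs: r0:Add1,r1:Add2,r2:8,r3:8
  c14: CDB Add1=0; issue MUL r1<-Mul1  regs: r0:0,r1:Mul1,r2:8,r3:8
  c15: CDB Add2=0  regs: r0:0,r1:Mul1,r2:8,r3:8
  c16: -  regs: r0:0,r1:Mul1,r2:8,r3:8
  c17: CDB Mul2=512  regs: r0:0,r1:Mul1,r2:8,r3:8
  c18: -  regs: r0:0,r1:Mul1,r2:8,r3:8
  c19: CDB Mul1=0  regs: r0:0,r1:0,r2:8,r3:8

STATUS = VALUE 0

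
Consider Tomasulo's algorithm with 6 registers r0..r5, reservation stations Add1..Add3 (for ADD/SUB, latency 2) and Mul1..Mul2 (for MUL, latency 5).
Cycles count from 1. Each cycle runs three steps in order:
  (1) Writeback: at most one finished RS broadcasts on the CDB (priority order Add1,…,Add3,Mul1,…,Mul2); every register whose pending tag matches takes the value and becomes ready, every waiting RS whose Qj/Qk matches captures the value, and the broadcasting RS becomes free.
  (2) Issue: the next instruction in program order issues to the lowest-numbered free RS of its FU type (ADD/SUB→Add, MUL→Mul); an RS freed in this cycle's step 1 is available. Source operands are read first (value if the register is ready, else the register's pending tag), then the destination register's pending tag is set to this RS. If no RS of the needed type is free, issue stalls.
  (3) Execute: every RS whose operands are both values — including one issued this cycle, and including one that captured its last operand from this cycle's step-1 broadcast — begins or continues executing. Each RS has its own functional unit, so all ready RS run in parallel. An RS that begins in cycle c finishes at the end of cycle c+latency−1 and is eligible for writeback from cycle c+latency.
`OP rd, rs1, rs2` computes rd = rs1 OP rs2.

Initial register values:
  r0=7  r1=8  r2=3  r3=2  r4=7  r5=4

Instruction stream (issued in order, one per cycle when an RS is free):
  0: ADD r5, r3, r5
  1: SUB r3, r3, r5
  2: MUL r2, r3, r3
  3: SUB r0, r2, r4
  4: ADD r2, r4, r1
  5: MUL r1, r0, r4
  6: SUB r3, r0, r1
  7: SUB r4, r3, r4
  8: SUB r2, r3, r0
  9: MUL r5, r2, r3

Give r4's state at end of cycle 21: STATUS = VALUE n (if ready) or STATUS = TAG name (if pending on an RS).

STATUS = TAG Add3

c1: issue ADD r5<-Add1 | r0:7,r1:8,r2:3,r3:2,r4:7,r5:Add1
c2: issue SUB r3<-Add2 | r0:7,r1:8,r2:3,r3:Add2,r4:7,r5:Add1
c3: CDB Add1=6; issue MUL r2<-Mul1 | r0:7,r1:8,r2:Mul1,r3:Add2,r4:7,r5:6
c4: issue SUB r0<-Add1 | r0:Add1,r1:8,r2:Mul1,r3:Add2,r4:7,r5:6
c5: CDB Add2=-4; issue ADD r2<-Add2 | r0:Add1,r1:8,r2:Add2,r3:-4,r4:7,r5:6
c6: issue MUL r1<-Mul2 | r0:Add1,r1:Mul2,r2:Add2,r3:-4,r4:7,r5:6
c7: CDB Add2=15; issue SUB r3<-Add2 | r0:Add1,r1:Mul2,r2:15,r3:Add2,r4:7,r5:6
c8: issue SUB r4<-Add3 | r0:Add1,r1:Mul2,r2:15,r3:Add2,r4:Add3,r5:6
c9: stall | r0:Add1,r1:Mul2,r2:15,r3:Add2,r4:Add3,r5:6
c10: CDB Mul1=16; stall | r0:Add1,r1:Mul2,r2:15,r3:Add2,r4:Add3,r5:6
c11: stall | r0:Add1,r1:Mul2,r2:15,r3:Add2,r4:Add3,r5:6
c12: CDB Add1=9; issue SUB r2<-Add1 | r0:9,r1:Mul2,r2:Add1,r3:Add2,r4:Add3,r5:6
c13: issue MUL r5<-Mul1 | r0:9,r1:Mul2,r2:Add1,r3:Add2,r4:Add3,r5:Mul1
c14: - | r0:9,r1:Mul2,r2:Add1,r3:Add2,r4:Add3,r5:Mul1
c15: - | r0:9,r1:Mul2,r2:Add1,r3:Add2,r4:Add3,r5:Mul1
c16: - | r0:9,r1:Mul2,r2:Add1,r3:Add2,r4:Add3,r5:Mul1
c17: CDB Mul2=63 | r0:9,r1:63,r2:Add1,r3:Add2,r4:Add3,r5:Mul1
c18: - | r0:9,r1:63,r2:Add1,r3:Add2,r4:Add3,r5:Mul1
c19: CDB Add2=-54 | r0:9,r1:63,r2:Add1,r3:-54,r4:Add3,r5:Mul1
c20: - | r0:9,r1:63,r2:Add1,r3:-54,r4:Add3,r5:Mul1
c21: CDB Add1=-63 | r0:9,r1:63,r2:-63,r3:-54,r4:Add3,r5:Mul1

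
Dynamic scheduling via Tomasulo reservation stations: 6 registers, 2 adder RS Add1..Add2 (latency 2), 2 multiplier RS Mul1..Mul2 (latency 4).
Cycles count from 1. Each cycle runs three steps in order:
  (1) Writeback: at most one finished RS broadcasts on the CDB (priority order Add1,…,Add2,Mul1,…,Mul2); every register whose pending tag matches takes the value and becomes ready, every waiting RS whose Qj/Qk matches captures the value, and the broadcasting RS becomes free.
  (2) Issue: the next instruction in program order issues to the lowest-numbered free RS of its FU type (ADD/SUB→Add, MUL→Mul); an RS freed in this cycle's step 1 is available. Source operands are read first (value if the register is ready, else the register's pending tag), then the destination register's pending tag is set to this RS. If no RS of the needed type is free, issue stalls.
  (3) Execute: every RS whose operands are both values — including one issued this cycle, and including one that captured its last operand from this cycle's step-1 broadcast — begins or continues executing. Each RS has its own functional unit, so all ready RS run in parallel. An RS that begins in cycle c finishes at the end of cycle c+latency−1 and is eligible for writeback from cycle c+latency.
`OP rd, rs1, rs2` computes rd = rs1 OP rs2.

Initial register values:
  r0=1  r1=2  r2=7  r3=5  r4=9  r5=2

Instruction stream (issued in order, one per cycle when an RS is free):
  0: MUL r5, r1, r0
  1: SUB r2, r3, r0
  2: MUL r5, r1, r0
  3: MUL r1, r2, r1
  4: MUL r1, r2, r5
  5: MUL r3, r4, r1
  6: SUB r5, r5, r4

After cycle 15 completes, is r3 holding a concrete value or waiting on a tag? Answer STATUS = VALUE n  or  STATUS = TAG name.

STATUS = VALUE 72

c1: issue MUL r5<-Mul1 | r0:1,r1:2,r2:7,r3:5,r4:9,r5:Mul1
c2: issue SUB r2<-Add1 | r0:1,r1:2,r2:Add1,r3:5,r4:9,r5:Mul1
c3: issue MUL r5<-Mul2 | r0:1,r1:2,r2:Add1,r3:5,r4:9,r5:Mul2
c4: CDB Add1=4; stall | r0:1,r1:2,r2:4,r3:5,r4:9,r5:Mul2
c5: CDB Mul1=2; issue MUL r1<-Mul1 | r0:1,r1:Mul1,r2:4,r3:5,r4:9,r5:Mul2
c6: stall | r0:1,r1:Mul1,r2:4,r3:5,r4:9,r5:Mul2
c7: CDB Mul2=2; issue MUL r1<-Mul2 | r0:1,r1:Mul2,r2:4,r3:5,r4:9,r5:2
c8: stall | r0:1,r1:Mul2,r2:4,r3:5,r4:9,r5:2
c9: CDB Mul1=8; issue MUL r3<-Mul1 | r0:1,r1:Mul2,r2:4,r3:Mul1,r4:9,r5:2
c10: issue SUB r5<-Add1 | r0:1,r1:Mul2,r2:4,r3:Mul1,r4:9,r5:Add1
c11: CDB Mul2=8 | r0:1,r1:8,r2:4,r3:Mul1,r4:9,r5:Add1
c12: CDB Add1=-7 | r0:1,r1:8,r2:4,r3:Mul1,r4:9,r5:-7
c13: - | r0:1,r1:8,r2:4,r3:Mul1,r4:9,r5:-7
c14: - | r0:1,r1:8,r2:4,r3:Mul1,r4:9,r5:-7
c15: CDB Mul1=72 | r0:1,r1:8,r2:4,r3:72,r4:9,r5:-7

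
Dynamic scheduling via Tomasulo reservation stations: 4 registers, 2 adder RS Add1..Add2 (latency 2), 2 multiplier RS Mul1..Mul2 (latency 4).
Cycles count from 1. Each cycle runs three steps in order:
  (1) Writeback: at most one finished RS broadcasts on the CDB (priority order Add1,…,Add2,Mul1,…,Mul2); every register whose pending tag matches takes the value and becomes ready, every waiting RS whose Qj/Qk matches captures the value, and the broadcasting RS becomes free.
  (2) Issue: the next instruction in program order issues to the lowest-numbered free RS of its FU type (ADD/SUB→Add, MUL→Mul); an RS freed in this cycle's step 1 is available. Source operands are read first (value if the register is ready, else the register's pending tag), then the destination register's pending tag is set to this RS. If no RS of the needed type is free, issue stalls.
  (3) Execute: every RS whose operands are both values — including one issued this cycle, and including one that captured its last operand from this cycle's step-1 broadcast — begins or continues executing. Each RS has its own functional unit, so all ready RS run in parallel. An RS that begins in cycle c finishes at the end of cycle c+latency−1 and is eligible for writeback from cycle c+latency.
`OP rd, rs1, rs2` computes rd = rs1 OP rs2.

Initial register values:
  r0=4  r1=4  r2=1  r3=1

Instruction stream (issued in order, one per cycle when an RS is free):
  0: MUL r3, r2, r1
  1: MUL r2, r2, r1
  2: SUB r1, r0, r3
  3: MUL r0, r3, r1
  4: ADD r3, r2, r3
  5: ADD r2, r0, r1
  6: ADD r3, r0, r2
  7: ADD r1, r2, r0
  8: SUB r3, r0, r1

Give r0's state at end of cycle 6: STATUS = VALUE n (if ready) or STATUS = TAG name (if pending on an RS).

c1: issue MUL r3<-Mul1 | r0:4,r1:4,r2:1,r3:Mul1
c2: issue MUL r2<-Mul2 | r0:4,r1:4,r2:Mul2,r3:Mul1
c3: issue SUB r1<-Add1 | r0:4,r1:Add1,r2:Mul2,r3:Mul1
c4: stall | r0:4,r1:Add1,r2:Mul2,r3:Mul1
c5: CDB Mul1=4; issue MUL r0<-Mul1 | r0:Mul1,r1:Add1,r2:Mul2,r3:4
c6: CDB Mul2=4; issue ADD r3<-Add2 | r0:Mul1,r1:Add1,r2:4,r3:Add2

STATUS = TAG Mul1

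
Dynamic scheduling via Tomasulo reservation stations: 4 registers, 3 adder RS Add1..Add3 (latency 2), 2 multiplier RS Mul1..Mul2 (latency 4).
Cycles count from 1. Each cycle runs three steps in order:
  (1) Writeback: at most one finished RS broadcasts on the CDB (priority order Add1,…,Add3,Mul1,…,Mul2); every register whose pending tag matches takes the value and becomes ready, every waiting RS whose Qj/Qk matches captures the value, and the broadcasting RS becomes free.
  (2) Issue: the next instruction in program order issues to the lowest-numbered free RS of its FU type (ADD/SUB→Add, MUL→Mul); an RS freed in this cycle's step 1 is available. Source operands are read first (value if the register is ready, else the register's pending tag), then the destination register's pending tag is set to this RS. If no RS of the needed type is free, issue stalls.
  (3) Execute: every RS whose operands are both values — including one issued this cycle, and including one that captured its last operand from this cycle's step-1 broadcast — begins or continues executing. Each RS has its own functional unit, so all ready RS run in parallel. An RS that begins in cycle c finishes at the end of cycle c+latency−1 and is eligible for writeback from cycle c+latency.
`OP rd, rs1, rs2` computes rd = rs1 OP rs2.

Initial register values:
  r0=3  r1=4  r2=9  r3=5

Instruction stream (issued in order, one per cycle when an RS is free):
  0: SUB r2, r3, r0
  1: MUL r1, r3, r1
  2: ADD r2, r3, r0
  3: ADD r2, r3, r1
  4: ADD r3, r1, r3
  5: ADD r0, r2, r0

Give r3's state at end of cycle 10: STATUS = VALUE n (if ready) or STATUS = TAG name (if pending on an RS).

STATUS = VALUE 25

c1: issue SUB r2<-Add1 | r0:3,r1:4,r2:Add1,r3:5
c2: issue MUL r1<-Mul1 | r0:3,r1:Mul1,r2:Add1,r3:5
c3: CDB Add1=2; issue ADD r2<-Add1 | r0:3,r1:Mul1,r2:Add1,r3:5
c4: issue ADD r2<-Add2 | r0:3,r1:Mul1,r2:Add2,r3:5
c5: CDB Add1=8; issue ADD r3<-Add1 | r0:3,r1:Mul1,r2:Add2,r3:Add1
c6: CDB Mul1=20; issue ADD r0<-Add3 | r0:Add3,r1:20,r2:Add2,r3:Add1
c7: - | r0:Add3,r1:20,r2:Add2,r3:Add1
c8: CDB Add1=25 | r0:Add3,r1:20,r2:Add2,r3:25
c9: CDB Add2=25 | r0:Add3,r1:20,r2:25,r3:25
c10: - | r0:Add3,r1:20,r2:25,r3:25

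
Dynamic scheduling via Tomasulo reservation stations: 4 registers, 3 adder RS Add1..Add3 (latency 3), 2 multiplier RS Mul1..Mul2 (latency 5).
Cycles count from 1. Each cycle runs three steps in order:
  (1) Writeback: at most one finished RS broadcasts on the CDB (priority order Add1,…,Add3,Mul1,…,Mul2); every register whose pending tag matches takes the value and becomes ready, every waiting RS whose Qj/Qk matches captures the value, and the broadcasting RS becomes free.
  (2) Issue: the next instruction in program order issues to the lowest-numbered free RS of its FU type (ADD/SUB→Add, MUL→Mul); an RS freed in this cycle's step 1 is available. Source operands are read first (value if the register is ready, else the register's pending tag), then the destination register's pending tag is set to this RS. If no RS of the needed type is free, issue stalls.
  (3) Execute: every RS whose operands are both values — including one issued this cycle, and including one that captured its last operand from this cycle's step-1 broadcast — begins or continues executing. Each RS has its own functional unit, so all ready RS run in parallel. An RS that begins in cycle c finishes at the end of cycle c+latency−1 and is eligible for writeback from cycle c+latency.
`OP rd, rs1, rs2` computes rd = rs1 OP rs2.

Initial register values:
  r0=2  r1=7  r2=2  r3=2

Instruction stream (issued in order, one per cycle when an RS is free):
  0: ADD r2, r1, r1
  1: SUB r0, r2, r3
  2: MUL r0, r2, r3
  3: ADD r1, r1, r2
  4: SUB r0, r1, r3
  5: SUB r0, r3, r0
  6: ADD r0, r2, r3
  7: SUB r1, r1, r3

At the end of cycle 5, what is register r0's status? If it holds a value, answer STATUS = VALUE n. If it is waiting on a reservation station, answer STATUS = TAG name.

STATUS = TAG Add3

cycle 1: issue ADD r2<-Add1 // r0:2,r1:7,r2:Add1,r3:2
cycle 2: issue SUB r0<-Add2 // r0:Add2,r1:7,r2:Add1,r3:2
cycle 3: issue MUL r0<-Mul1 // r0:Mul1,r1:7,r2:Add1,r3:2
cycle 4: CDB Add1=14; issue ADD r1<-Add1 // r0:Mul1,r1:Add1,r2:14,r3:2
cycle 5: issue SUB r0<-Add3 // r0:Add3,r1:Add1,r2:14,r3:2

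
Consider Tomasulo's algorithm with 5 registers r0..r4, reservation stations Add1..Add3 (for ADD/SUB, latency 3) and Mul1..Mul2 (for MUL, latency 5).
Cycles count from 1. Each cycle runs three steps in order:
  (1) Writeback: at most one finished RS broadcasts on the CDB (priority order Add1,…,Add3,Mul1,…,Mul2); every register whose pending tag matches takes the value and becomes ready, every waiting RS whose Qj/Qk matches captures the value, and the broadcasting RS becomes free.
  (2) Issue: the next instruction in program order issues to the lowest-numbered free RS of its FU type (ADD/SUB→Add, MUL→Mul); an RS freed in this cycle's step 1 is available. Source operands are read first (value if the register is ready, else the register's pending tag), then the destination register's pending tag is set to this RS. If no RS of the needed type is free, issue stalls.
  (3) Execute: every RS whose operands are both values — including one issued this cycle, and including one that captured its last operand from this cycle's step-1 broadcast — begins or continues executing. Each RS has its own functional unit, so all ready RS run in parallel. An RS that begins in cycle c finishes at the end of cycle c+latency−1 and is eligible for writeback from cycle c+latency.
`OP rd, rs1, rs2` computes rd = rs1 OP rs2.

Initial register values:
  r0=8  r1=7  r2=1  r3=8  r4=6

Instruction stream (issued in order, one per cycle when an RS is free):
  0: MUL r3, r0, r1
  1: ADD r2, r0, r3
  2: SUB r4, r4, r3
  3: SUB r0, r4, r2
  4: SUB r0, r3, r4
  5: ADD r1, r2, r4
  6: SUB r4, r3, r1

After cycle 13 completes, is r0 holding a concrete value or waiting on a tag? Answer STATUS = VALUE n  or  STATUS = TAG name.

STATUS = VALUE 106

cycle 1: issue MUL r3<-Mul1 // r0:8,r1:7,r2:1,r3:Mul1,r4:6
cycle 2: issue ADD r2<-Add1 // r0:8,r1:7,r2:Add1,r3:Mul1,r4:6
cycle 3: issue SUB r4<-Add2 // r0:8,r1:7,r2:Add1,r3:Mul1,r4:Add2
cycle 4: issue SUB r0<-Add3 // r0:Add3,r1:7,r2:Add1,r3:Mul1,r4:Add2
cycle 5: stall // r0:Add3,r1:7,r2:Add1,r3:Mul1,r4:Add2
cycle 6: CDB Mul1=56; stall // r0:Add3,r1:7,r2:Add1,r3:56,r4:Add2
cycle 7: stall // r0:Add3,r1:7,r2:Add1,r3:56,r4:Add2
cycle 8: stall // r0:Add3,r1:7,r2:Add1,r3:56,r4:Add2
cycle 9: CDB Add1=64; issue SUB r0<-Add1 // r0:Add1,r1:7,r2:64,r3:56,r4:Add2
cycle 10: CDB Add2=-50; issue ADD r1<-Add2 // r0:Add1,r1:Add2,r2:64,r3:56,r4:-50
cycle 11: stall // r0:Add1,r1:Add2,r2:64,r3:56,r4:-50
cycle 12: stall // r0:Add1,r1:Add2,r2:64,r3:56,r4:-50
cycle 13: CDB Add1=106; issue SUB r4<-Add1 // r0:106,r1:Add2,r2:64,r3:56,r4:Add1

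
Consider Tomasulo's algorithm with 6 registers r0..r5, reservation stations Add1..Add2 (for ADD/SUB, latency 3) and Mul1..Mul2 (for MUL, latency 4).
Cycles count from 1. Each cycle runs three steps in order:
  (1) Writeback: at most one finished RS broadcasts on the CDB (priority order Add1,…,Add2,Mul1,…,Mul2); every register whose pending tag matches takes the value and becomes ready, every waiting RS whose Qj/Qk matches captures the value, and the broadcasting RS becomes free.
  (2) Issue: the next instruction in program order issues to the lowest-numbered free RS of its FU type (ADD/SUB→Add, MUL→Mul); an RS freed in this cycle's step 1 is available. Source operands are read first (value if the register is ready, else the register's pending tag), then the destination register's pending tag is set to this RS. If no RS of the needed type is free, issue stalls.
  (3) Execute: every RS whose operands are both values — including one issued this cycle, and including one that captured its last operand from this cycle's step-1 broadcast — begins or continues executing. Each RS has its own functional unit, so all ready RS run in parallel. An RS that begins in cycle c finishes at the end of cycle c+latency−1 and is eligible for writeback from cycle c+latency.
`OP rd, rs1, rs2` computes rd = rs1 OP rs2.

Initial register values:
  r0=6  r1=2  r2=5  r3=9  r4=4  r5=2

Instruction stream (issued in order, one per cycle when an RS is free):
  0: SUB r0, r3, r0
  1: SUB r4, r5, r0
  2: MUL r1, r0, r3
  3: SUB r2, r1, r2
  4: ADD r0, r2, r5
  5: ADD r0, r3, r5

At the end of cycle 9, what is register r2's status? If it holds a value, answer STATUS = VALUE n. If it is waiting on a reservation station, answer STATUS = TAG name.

STATUS = TAG Add1

cycle 1: issue SUB r0<-Add1 // r0:Add1,r1:2,r2:5,r3:9,r4:4,r5:2
cycle 2: issue SUB r4<-Add2 // r0:Add1,r1:2,r2:5,r3:9,r4:Add2,r5:2
cycle 3: issue MUL r1<-Mul1 // r0:Add1,r1:Mul1,r2:5,r3:9,r4:Add2,r5:2
cycle 4: CDB Add1=3; issue SUB r2<-Add1 // r0:3,r1:Mul1,r2:Add1,r3:9,r4:Add2,r5:2
cycle 5: stall // r0:3,r1:Mul1,r2:Add1,r3:9,r4:Add2,r5:2
cycle 6: stall // r0:3,r1:Mul1,r2:Add1,r3:9,r4:Add2,r5:2
cycle 7: CDB Add2=-1; issue ADD r0<-Add2 // r0:Add2,r1:Mul1,r2:Add1,r3:9,r4:-1,r5:2
cycle 8: CDB Mul1=27; stall // r0:Add2,r1:27,r2:Add1,r3:9,r4:-1,r5:2
cycle 9: stall // r0:Add2,r1:27,r2:Add1,r3:9,r4:-1,r5:2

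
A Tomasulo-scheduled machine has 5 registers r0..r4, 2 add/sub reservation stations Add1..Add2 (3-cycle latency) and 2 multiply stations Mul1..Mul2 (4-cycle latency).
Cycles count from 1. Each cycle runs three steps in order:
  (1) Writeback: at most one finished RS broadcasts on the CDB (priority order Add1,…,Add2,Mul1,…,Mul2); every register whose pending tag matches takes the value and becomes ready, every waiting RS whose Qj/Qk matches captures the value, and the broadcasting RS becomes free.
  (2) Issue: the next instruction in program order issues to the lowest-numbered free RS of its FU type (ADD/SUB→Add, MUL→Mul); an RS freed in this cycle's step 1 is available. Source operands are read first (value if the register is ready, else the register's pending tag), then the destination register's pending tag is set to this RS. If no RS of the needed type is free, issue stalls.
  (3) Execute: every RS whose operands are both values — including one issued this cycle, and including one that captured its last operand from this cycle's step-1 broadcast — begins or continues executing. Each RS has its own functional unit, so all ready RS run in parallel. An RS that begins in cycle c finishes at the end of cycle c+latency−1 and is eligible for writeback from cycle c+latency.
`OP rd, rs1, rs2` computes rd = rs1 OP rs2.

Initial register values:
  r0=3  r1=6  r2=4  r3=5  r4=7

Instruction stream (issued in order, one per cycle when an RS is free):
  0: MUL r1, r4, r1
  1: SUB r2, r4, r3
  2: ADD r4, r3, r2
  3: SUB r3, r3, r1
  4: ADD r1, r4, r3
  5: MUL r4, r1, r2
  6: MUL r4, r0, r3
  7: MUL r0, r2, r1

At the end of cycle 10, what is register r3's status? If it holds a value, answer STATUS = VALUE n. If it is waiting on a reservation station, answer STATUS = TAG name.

STATUS = VALUE -37

c1: issue MUL r1<-Mul1 | r0:3,r1:Mul1,r2:4,r3:5,r4:7
c2: issue SUB r2<-Add1 | r0:3,r1:Mul1,r2:Add1,r3:5,r4:7
c3: issue ADD r4<-Add2 | r0:3,r1:Mul1,r2:Add1,r3:5,r4:Add2
c4: stall | r0:3,r1:Mul1,r2:Add1,r3:5,r4:Add2
c5: CDB Add1=2; issue SUB r3<-Add1 | r0:3,r1:Mul1,r2:2,r3:Add1,r4:Add2
c6: CDB Mul1=42; stall | r0:3,r1:42,r2:2,r3:Add1,r4:Add2
c7: stall | r0:3,r1:42,r2:2,r3:Add1,r4:Add2
c8: CDB Add2=7; issue ADD r1<-Add2 | r0:3,r1:Add2,r2:2,r3:Add1,r4:7
c9: CDB Add1=-37; issue MUL r4<-Mul1 | r0:3,r1:Add2,r2:2,r3:-37,r4:Mul1
c10: issue MUL r4<-Mul2 | r0:3,r1:Add2,r2:2,r3:-37,r4:Mul2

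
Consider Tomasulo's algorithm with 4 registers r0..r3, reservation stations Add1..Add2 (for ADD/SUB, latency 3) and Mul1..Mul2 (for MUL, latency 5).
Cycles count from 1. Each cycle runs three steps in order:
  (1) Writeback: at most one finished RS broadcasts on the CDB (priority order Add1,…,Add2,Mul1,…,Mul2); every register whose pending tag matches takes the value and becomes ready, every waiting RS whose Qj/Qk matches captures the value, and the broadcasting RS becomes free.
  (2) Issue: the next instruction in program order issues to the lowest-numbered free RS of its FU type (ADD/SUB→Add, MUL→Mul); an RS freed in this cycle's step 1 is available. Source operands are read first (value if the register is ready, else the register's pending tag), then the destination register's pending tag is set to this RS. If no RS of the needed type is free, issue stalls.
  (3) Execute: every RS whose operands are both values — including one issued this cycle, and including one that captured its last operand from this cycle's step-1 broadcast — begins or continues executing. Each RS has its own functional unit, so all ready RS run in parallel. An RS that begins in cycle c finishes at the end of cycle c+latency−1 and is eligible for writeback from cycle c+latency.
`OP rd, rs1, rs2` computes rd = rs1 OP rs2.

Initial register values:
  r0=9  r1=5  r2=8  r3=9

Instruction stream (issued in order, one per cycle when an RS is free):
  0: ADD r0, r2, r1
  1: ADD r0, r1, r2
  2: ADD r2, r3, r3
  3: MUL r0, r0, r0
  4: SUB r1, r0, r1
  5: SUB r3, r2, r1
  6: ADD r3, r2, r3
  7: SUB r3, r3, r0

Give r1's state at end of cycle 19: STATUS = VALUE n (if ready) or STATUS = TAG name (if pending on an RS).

STATUS = VALUE 164

cycle 1: issue ADD r0<-Add1 // r0:Add1,r1:5,r2:8,r3:9
cycle 2: issue ADD r0<-Add2 // r0:Add2,r1:5,r2:8,r3:9
cycle 3: stall // r0:Add2,r1:5,r2:8,r3:9
cycle 4: CDB Add1=13; issue ADD r2<-Add1 // r0:Add2,r1:5,r2:Add1,r3:9
cycle 5: CDB Add2=13; issue MUL r0<-Mul1 // r0:Mul1,r1:5,r2:Add1,r3:9
cycle 6: issue SUB r1<-Add2 // r0:Mul1,r1:Add2,r2:Add1,r3:9
cycle 7: CDB Add1=18; issue SUB r3<-Add1 // r0:Mul1,r1:Add2,r2:18,r3:Add1
cycle 8: stall // r0:Mul1,r1:Add2,r2:18,r3:Add1
cycle 9: stall // r0:Mul1,r1:Add2,r2:18,r3:Add1
cycle 10: CDB Mul1=169; stall // r0:169,r1:Add2,r2:18,r3:Add1
cycle 11: stall // r0:169,r1:Add2,r2:18,r3:Add1
cycle 12: stall // r0:169,r1:Add2,r2:18,r3:Add1
cycle 13: CDB Add2=164; issue ADD r3<-Add2 // r0:169,r1:164,r2:18,r3:Add2
cycle 14: stall // r0:169,r1:164,r2:18,r3:Add2
cycle 15: stall // r0:169,r1:164,r2:18,r3:Add2
cycle 16: CDB Add1=-146; issue SUB r3<-Add1 // r0:169,r1:164,r2:18,r3:Add1
cycle 17: - // r0:169,r1:164,r2:18,r3:Add1
cycle 18: - // r0:169,r1:164,r2:18,r3:Add1
cycle 19: CDB Add2=-128 // r0:169,r1:164,r2:18,r3:Add1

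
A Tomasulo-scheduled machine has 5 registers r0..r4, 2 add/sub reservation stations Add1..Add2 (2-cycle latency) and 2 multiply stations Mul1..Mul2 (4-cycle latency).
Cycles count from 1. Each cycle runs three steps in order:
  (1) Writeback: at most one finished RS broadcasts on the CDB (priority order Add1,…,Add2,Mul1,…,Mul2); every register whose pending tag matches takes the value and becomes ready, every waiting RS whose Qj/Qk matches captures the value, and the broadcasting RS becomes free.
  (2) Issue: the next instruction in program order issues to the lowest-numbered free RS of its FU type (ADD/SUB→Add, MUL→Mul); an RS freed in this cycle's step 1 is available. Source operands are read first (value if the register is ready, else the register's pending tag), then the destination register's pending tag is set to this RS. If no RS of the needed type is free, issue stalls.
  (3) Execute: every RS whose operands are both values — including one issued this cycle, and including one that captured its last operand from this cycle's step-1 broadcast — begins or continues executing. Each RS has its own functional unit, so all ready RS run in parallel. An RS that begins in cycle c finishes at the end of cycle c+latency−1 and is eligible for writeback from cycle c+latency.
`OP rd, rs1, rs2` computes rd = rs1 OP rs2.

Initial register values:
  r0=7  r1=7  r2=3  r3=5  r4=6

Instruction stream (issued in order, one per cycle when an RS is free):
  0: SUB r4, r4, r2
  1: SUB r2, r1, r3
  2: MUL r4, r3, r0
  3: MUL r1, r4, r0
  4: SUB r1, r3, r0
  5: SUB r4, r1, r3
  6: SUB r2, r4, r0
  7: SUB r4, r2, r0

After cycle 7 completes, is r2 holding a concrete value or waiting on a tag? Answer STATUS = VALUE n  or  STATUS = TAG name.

STATUS = TAG Add1

  c1: issue SUB r4<-Add1  regs: r0:7,r1:7,r2:3,r3:5,r4:Add1
  c2: issue SUB r2<-Add2  regs: r0:7,r1:7,r2:Add2,r3:5,r4:Add1
  c3: CDB Add1=3; issue MUL r4<-Mul1  regs: r0:7,r1:7,r2:Add2,r3:5,r4:Mul1
  c4: CDB Add2=2; issue MUL r1<-Mul2  regs: r0:7,r1:Mul2,r2:2,r3:5,r4:Mul1
  c5: issue SUB r1<-Add1  regs: r0:7,r1:Add1,r2:2,r3:5,r4:Mul1
  c6: issue SUB r4<-Add2  regs: r0:7,r1:Add1,r2:2,r3:5,r4:Add2
  c7: CDB Add1=-2; issue SUB r2<-Add1  regs: r0:7,r1:-2,r2:Add1,r3:5,r4:Add2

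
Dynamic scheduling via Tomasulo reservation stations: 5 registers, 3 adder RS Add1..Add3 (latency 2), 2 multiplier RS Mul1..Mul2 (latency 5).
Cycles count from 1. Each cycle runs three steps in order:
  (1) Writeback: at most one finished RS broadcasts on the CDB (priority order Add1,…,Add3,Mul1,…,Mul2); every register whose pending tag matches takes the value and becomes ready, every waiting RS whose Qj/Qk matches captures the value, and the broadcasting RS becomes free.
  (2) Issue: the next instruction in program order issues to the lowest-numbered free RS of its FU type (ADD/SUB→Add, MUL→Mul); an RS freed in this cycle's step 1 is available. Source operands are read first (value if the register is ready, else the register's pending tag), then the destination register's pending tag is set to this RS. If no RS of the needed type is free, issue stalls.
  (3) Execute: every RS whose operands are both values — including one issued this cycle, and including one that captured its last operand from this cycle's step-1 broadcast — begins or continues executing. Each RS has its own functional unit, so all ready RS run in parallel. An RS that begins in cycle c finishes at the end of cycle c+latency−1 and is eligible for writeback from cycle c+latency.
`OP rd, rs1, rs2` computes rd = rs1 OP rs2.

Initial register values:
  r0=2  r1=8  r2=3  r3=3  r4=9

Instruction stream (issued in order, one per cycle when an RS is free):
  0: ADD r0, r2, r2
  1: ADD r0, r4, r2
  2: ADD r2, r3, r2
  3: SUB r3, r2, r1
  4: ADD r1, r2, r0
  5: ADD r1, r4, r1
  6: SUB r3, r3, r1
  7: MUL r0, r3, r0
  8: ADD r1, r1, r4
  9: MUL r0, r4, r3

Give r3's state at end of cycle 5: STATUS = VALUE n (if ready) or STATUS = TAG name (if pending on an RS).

cycle 1: issue ADD r0<-Add1 // r0:Add1,r1:8,r2:3,r3:3,r4:9
cycle 2: issue ADD r0<-Add2 // r0:Add2,r1:8,r2:3,r3:3,r4:9
cycle 3: CDB Add1=6; issue ADD r2<-Add1 // r0:Add2,r1:8,r2:Add1,r3:3,r4:9
cycle 4: CDB Add2=12; issue SUB r3<-Add2 // r0:12,r1:8,r2:Add1,r3:Add2,r4:9
cycle 5: CDB Add1=6; issue ADD r1<-Add1 // r0:12,r1:Add1,r2:6,r3:Add2,r4:9

STATUS = TAG Add2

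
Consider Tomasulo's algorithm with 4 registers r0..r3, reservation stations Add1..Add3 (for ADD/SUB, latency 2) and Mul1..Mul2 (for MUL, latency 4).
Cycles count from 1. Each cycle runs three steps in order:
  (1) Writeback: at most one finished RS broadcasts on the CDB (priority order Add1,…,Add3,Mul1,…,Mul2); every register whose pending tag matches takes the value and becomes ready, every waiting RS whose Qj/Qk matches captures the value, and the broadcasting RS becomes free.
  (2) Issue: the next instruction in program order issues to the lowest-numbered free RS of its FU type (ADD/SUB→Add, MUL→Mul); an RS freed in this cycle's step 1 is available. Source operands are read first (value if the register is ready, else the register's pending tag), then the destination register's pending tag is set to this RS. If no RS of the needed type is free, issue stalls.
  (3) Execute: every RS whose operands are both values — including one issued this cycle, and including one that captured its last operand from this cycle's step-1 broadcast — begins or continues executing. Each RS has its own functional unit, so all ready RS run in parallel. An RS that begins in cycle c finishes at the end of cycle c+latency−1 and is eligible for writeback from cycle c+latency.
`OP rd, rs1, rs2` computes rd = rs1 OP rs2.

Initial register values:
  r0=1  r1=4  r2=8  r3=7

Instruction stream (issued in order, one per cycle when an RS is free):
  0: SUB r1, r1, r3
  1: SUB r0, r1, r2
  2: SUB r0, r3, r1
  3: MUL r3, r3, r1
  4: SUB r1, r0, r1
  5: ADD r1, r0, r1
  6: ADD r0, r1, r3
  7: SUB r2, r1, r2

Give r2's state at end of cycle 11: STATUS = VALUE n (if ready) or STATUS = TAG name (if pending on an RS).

c1: issue SUB r1<-Add1 | r0:1,r1:Add1,r2:8,r3:7
c2: issue SUB r0<-Add2 | r0:Add2,r1:Add1,r2:8,r3:7
c3: CDB Add1=-3; issue SUB r0<-Add1 | r0:Add1,r1:-3,r2:8,r3:7
c4: issue MUL r3<-Mul1 | r0:Add1,r1:-3,r2:8,r3:Mul1
c5: CDB Add1=10; issue SUB r1<-Add1 | r0:10,r1:Add1,r2:8,r3:Mul1
c6: CDB Add2=-11; issue ADD r1<-Add2 | r0:10,r1:Add2,r2:8,r3:Mul1
c7: CDB Add1=13; issue ADD r0<-Add1 | r0:Add1,r1:Add2,r2:8,r3:Mul1
c8: CDB Mul1=-21; issue SUB r2<-Add3 | r0:Add1,r1:Add2,r2:Add3,r3:-21
c9: CDB Add2=23 | r0:Add1,r1:23,r2:Add3,r3:-21
c10: - | r0:Add1,r1:23,r2:Add3,r3:-21
c11: CDB Add1=2 | r0:2,r1:23,r2:Add3,r3:-21

STATUS = TAG Add3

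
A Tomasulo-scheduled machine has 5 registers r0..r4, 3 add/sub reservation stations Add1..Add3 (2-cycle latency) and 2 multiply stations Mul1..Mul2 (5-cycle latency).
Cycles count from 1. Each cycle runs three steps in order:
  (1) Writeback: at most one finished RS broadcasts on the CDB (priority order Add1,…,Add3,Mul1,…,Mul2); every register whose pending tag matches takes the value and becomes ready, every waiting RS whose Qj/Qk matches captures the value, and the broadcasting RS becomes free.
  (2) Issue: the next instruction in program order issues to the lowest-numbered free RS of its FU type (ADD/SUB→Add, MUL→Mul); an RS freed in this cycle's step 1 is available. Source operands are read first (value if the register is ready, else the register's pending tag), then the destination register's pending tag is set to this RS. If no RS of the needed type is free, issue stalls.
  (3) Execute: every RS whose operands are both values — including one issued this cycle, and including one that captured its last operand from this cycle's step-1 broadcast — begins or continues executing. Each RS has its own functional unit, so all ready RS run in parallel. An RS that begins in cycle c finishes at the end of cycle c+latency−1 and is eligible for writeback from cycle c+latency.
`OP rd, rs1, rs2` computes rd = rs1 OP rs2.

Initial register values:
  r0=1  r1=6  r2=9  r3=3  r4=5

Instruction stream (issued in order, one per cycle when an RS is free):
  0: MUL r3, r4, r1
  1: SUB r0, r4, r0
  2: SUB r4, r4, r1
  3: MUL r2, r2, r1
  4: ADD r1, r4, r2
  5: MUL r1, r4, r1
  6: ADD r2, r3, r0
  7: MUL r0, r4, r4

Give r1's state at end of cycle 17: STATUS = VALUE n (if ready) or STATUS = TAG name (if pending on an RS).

STATUS = VALUE -53

  c1: issue MUL r3<-Mul1  regs: r0:1,r1:6,r2:9,r3:Mul1,r4:5
  c2: issue SUB r0<-Add1  regs: r0:Add1,r1:6,r2:9,r3:Mul1,r4:5
  c3: issue SUB r4<-Add2  regs: r0:Add1,r1:6,r2:9,r3:Mul1,r4:Add2
  c4: CDB Add1=4; issue MUL r2<-Mul2  regs: r0:4,r1:6,r2:Mul2,r3:Mul1,r4:Add2
  c5: CDB Add2=-1; issue ADD r1<-Add1  regs: r0:4,r1:Add1,r2:Mul2,r3:Mul1,r4:-1
  c6: CDB Mul1=30; issue MUL r1<-Mul1  regs: r0:4,r1:Mul1,r2:Mul2,r3:30,r4:-1
  c7: issue ADD r2<-Add2  regs: r0:4,r1:Mul1,r2:Add2,r3:30,r4:-1
  c8: stall  regs: r0:4,r1:Mul1,r2:Add2,r3:30,r4:-1
  c9: CDB Add2=34; stall  regs: r0:4,r1:Mul1,r2:34,r3:30,r4:-1
  c10: CDB Mul2=54; issue MUL r0<-Mul2  regs: r0:Mul2,r1:Mul1,r2:34,r3:30,r4:-1
  c11: -  regs: r0:Mul2,r1:Mul1,r2:34,r3:30,r4:-1
  c12: CDB Add1=53  regs: r0:Mul2,r1:Mul1,r2:34,r3:30,r4:-1
  c13: -  regs: r0:Mul2,r1:Mul1,r2:34,r3:30,r4:-1
  c14: -  regs: r0:Mul2,r1:Mul1,r2:34,r3:30,r4:-1
  c15: CDB Mul2=1  regs: r0:1,r1:Mul1,r2:34,r3:30,r4:-1
  c16: -  regs: r0:1,r1:Mul1,r2:34,r3:30,r4:-1
  c17: CDB Mul1=-53  regs: r0:1,r1:-53,r2:34,r3:30,r4:-1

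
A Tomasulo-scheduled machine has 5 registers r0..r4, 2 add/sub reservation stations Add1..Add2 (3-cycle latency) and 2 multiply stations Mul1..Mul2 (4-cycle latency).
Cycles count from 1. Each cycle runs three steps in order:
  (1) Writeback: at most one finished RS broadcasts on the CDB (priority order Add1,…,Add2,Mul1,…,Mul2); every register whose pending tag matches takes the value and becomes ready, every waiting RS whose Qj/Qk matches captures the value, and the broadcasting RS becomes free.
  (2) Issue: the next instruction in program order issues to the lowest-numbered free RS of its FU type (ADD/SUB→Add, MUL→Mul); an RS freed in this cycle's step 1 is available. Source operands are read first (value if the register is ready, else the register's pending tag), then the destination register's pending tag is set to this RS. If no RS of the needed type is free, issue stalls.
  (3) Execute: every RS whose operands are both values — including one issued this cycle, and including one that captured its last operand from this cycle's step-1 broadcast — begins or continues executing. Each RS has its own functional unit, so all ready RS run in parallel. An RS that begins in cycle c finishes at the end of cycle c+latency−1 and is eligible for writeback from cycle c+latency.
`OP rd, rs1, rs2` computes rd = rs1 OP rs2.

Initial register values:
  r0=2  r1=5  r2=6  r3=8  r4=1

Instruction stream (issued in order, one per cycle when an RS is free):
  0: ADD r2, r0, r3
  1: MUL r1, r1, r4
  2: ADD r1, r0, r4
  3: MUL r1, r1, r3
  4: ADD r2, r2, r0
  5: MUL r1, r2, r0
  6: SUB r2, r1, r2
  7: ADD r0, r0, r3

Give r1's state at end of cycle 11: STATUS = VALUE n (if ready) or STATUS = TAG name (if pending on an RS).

  c1: issue ADD r2<-Add1  regs: r0:2,r1:5,r2:Add1,r3:8,r4:1
  c2: issue MUL r1<-Mul1  regs: r0:2,r1:Mul1,r2:Add1,r3:8,r4:1
  c3: issue ADD r1<-Add2  regs: r0:2,r1:Add2,r2:Add1,r3:8,r4:1
  c4: CDB Add1=10; issue MUL r1<-Mul2  regs: r0:2,r1:Mul2,r2:10,r3:8,r4:1
  c5: issue ADD r2<-Add1  regs: r0:2,r1:Mul2,r2:Add1,r3:8,r4:1
  c6: CDB Add2=3; stall  regs: r0:2,r1:Mul2,r2:Add1,r3:8,r4:1
  c7: CDB Mul1=5; issue MUL r1<-Mul1  regs: r0:2,r1:Mul1,r2:Add1,r3:8,r4:1
  c8: CDB Add1=12; issue SUB r2<-Add1  regs: r0:2,r1:Mul1,r2:Add1,r3:8,r4:1
  c9: issue ADD r0<-Add2  regs: r0:Add2,r1:Mul1,r2:Add1,r3:8,r4:1
  c10: CDB Mul2=24  regs: r0:Add2,r1:Mul1,r2:Add1,r3:8,r4:1
  c11: -  regs: r0:Add2,r1:Mul1,r2:Add1,r3:8,r4:1

STATUS = TAG Mul1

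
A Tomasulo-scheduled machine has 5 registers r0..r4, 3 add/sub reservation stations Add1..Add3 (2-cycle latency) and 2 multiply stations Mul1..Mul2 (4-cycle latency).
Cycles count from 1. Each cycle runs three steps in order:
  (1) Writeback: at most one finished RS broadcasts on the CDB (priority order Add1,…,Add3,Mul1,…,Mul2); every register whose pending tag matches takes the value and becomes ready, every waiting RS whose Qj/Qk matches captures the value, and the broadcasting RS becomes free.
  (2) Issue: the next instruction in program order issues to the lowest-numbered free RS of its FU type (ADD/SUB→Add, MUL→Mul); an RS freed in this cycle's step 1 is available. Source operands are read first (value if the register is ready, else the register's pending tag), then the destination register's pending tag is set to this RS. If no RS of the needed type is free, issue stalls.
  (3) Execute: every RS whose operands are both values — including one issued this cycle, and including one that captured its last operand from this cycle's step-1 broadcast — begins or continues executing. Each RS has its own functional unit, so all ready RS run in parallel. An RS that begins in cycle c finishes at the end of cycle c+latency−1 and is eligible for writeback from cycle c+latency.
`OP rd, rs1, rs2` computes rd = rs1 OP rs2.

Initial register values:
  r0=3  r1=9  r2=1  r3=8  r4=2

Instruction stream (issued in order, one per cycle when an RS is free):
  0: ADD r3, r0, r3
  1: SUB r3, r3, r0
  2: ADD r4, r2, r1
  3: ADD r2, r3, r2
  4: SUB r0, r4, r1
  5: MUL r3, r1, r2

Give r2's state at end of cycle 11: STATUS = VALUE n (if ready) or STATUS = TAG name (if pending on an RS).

c1: issue ADD r3<-Add1 | r0:3,r1:9,r2:1,r3:Add1,r4:2
c2: issue SUB r3<-Add2 | r0:3,r1:9,r2:1,r3:Add2,r4:2
c3: CDB Add1=11; issue ADD r4<-Add1 | r0:3,r1:9,r2:1,r3:Add2,r4:Add1
c4: issue ADD r2<-Add3 | r0:3,r1:9,r2:Add3,r3:Add2,r4:Add1
c5: CDB Add1=10; issue SUB r0<-Add1 | r0:Add1,r1:9,r2:Add3,r3:Add2,r4:10
c6: CDB Add2=8; issue MUL r3<-Mul1 | r0:Add1,r1:9,r2:Add3,r3:Mul1,r4:10
c7: CDB Add1=1 | r0:1,r1:9,r2:Add3,r3:Mul1,r4:10
c8: CDB Add3=9 | r0:1,r1:9,r2:9,r3:Mul1,r4:10
c9: - | r0:1,r1:9,r2:9,r3:Mul1,r4:10
c10: - | r0:1,r1:9,r2:9,r3:Mul1,r4:10
c11: - | r0:1,r1:9,r2:9,r3:Mul1,r4:10

STATUS = VALUE 9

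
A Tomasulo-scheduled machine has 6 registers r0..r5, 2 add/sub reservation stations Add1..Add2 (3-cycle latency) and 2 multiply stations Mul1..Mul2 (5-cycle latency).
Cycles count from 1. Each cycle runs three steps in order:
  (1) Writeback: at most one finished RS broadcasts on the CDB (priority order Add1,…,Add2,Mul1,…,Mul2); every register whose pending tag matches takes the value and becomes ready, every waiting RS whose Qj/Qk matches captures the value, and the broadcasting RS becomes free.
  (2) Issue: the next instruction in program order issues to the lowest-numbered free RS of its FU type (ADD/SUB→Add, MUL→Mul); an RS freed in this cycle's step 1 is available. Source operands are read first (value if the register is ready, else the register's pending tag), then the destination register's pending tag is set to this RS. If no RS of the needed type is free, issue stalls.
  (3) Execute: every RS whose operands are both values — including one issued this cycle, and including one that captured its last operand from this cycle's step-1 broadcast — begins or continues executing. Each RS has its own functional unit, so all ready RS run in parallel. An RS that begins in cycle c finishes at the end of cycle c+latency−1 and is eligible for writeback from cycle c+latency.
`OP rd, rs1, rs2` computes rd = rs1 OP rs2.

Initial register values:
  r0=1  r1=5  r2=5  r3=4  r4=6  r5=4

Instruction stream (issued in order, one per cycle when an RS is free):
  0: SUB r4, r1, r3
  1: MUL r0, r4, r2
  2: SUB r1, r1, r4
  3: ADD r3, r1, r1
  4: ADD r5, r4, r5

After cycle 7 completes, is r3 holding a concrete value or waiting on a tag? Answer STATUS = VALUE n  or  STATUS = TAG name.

STATUS = TAG Add1

c1: issue SUB r4<-Add1 | r0:1,r1:5,r2:5,r3:4,r4:Add1,r5:4
c2: issue MUL r0<-Mul1 | r0:Mul1,r1:5,r2:5,r3:4,r4:Add1,r5:4
c3: issue SUB r1<-Add2 | r0:Mul1,r1:Add2,r2:5,r3:4,r4:Add1,r5:4
c4: CDB Add1=1; issue ADD r3<-Add1 | r0:Mul1,r1:Add2,r2:5,r3:Add1,r4:1,r5:4
c5: stall | r0:Mul1,r1:Add2,r2:5,r3:Add1,r4:1,r5:4
c6: stall | r0:Mul1,r1:Add2,r2:5,r3:Add1,r4:1,r5:4
c7: CDB Add2=4; issue ADD r5<-Add2 | r0:Mul1,r1:4,r2:5,r3:Add1,r4:1,r5:Add2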